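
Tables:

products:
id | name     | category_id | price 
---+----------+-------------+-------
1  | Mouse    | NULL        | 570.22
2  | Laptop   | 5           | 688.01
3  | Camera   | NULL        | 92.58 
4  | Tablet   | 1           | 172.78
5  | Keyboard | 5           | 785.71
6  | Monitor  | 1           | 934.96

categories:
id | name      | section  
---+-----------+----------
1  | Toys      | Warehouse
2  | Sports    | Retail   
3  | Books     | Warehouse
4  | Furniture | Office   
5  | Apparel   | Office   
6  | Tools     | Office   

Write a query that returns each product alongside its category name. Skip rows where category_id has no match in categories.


INNER JOIN keeps only products rows whose category_id matches an id in categories. Walk through each product:
  - product 1 (Mouse): category_id=NULL, no match -> dropped
  - product 2 (Laptop): category_id=5 -> matches Apparel
  - product 3 (Camera): category_id=NULL, no match -> dropped
  - product 4 (Tablet): category_id=1 -> matches Toys
  - product 5 (Keyboard): category_id=5 -> matches Apparel
  - product 6 (Monitor): category_id=1 -> matches Toys
So 2 of 6 rows are dropped.

SQL:
SELECT a.name, b.name AS category
FROM products a
INNER JOIN categories b ON a.category_id = b.id

Result:
name     | category
---------+---------
Laptop   | Apparel 
Tablet   | Toys    
Keyboard | Apparel 
Monitor  | Toys    


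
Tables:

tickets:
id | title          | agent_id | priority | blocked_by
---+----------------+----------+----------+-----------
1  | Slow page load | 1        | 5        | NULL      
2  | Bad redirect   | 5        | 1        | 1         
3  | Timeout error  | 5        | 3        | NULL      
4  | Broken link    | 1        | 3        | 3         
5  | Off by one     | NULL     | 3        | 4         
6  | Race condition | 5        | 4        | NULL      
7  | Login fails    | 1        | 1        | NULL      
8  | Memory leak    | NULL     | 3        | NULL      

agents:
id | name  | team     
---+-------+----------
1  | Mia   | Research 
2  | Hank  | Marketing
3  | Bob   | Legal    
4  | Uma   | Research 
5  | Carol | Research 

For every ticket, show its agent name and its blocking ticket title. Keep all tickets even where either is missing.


Two LEFT JOINs from the same base table tickets: one to agents via agent_id, one to tickets itself via blocked_by. Both are LEFT so every ticket is preserved.
Match against agents:
  - ticket 1 (Slow page load): agent_id=1 -> matches Mia
  - ticket 2 (Bad redirect): agent_id=5 -> matches Carol
  - ticket 3 (Timeout error): agent_id=5 -> matches Carol
  - ticket 4 (Broken link): agent_id=1 -> matches Mia
  - ticket 5 (Off by one): agent_id=NULL, no match -> kept with NULL
  - ticket 6 (Race condition): agent_id=5 -> matches Carol
  - ticket 7 (Login fails): agent_id=1 -> matches Mia
  - ticket 8 (Memory leak): agent_id=NULL, no match -> kept with NULL
Match against tickets (self):
  - ticket 1 (Slow page load): blocked_by=NULL -> NULL
  - ticket 2 (Bad redirect): blocked_by=1 -> Slow page load
  - ticket 3 (Timeout error): blocked_by=NULL -> NULL
  - ticket 4 (Broken link): blocked_by=3 -> Timeout error
  - ticket 5 (Off by one): blocked_by=4 -> Broken link
  - ticket 6 (Race condition): blocked_by=NULL -> NULL
  - ticket 7 (Login fails): blocked_by=NULL -> NULL
  - ticket 8 (Memory leak): blocked_by=NULL -> NULL

SQL:
SELECT a.title, b.name AS agent, c.title AS blocked_by
FROM tickets a
LEFT JOIN agents b ON a.agent_id = b.id
LEFT JOIN tickets c ON a.blocked_by = c.id

Result:
title          | agent | blocked_by    
---------------+-------+---------------
Slow page load | Mia   | NULL          
Bad redirect   | Carol | Slow page load
Timeout error  | Carol | NULL          
Broken link    | Mia   | Timeout error 
Off by one     | NULL  | Broken link   
Race condition | Carol | NULL          
Login fails    | Mia   | NULL          
Memory leak    | NULL  | NULL          


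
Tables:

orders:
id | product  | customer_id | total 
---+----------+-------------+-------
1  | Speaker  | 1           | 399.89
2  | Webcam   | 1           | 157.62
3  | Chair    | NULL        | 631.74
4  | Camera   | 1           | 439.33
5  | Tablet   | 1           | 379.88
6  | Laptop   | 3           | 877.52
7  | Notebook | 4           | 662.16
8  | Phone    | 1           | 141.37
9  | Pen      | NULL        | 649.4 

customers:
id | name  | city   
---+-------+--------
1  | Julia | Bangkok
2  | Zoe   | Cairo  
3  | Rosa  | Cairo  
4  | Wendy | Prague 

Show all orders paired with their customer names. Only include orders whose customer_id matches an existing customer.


INNER JOIN keeps only orders rows whose customer_id matches an id in customers. Walk through each order:
  - order 1 (Speaker): customer_id=1 -> matches Julia
  - order 2 (Webcam): customer_id=1 -> matches Julia
  - order 3 (Chair): customer_id=NULL, no match -> dropped
  - order 4 (Camera): customer_id=1 -> matches Julia
  - order 5 (Tablet): customer_id=1 -> matches Julia
  - order 6 (Laptop): customer_id=3 -> matches Rosa
  - order 7 (Notebook): customer_id=4 -> matches Wendy
  - order 8 (Phone): customer_id=1 -> matches Julia
  - order 9 (Pen): customer_id=NULL, no match -> dropped
So 2 of 9 rows are dropped.

SQL:
SELECT a.product, b.name AS customer
FROM orders a
INNER JOIN customers b ON a.customer_id = b.id

Result:
product  | customer
---------+---------
Speaker  | Julia   
Webcam   | Julia   
Camera   | Julia   
Tablet   | Julia   
Laptop   | Rosa    
Notebook | Wendy   
Phone    | Julia   


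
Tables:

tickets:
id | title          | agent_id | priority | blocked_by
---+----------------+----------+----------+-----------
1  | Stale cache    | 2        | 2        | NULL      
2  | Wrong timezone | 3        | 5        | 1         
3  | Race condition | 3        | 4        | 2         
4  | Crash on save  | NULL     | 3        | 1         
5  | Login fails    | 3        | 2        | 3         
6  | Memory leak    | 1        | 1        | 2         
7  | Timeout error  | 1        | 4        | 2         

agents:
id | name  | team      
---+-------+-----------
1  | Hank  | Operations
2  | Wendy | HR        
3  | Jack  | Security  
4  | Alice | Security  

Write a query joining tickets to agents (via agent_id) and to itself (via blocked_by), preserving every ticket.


Two LEFT JOINs from the same base table tickets: one to agents via agent_id, one to tickets itself via blocked_by. Both are LEFT so every ticket is preserved.
Match against agents:
  - ticket 1 (Stale cache): agent_id=2 -> matches Wendy
  - ticket 2 (Wrong timezone): agent_id=3 -> matches Jack
  - ticket 3 (Race condition): agent_id=3 -> matches Jack
  - ticket 4 (Crash on save): agent_id=NULL, no match -> kept with NULL
  - ticket 5 (Login fails): agent_id=3 -> matches Jack
  - ticket 6 (Memory leak): agent_id=1 -> matches Hank
  - ticket 7 (Timeout error): agent_id=1 -> matches Hank
Match against tickets (self):
  - ticket 1 (Stale cache): blocked_by=NULL -> NULL
  - ticket 2 (Wrong timezone): blocked_by=1 -> Stale cache
  - ticket 3 (Race condition): blocked_by=2 -> Wrong timezone
  - ticket 4 (Crash on save): blocked_by=1 -> Stale cache
  - ticket 5 (Login fails): blocked_by=3 -> Race condition
  - ticket 6 (Memory leak): blocked_by=2 -> Wrong timezone
  - ticket 7 (Timeout error): blocked_by=2 -> Wrong timezone

SQL:
SELECT a.title, b.name AS agent, c.title AS blocked_by
FROM tickets a
LEFT JOIN agents b ON a.agent_id = b.id
LEFT JOIN tickets c ON a.blocked_by = c.id

Result:
title          | agent | blocked_by    
---------------+-------+---------------
Stale cache    | Wendy | NULL          
Wrong timezone | Jack  | Stale cache   
Race condition | Jack  | Wrong timezone
Crash on save  | NULL  | Stale cache   
Login fails    | Jack  | Race condition
Memory leak    | Hank  | Wrong timezone
Timeout error  | Hank  | Wrong timezone


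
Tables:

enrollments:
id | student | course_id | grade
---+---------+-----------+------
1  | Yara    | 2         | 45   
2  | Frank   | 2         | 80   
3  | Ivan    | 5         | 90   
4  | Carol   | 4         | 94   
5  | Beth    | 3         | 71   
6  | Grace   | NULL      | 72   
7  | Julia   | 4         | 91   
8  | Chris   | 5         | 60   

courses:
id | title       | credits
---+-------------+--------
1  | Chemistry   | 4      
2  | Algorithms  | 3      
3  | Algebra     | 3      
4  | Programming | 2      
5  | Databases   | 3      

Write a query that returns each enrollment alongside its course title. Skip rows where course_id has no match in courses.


INNER JOIN keeps only enrollments rows whose course_id matches an id in courses. Walk through each enrollment:
  - enrollment 1 (Yara): course_id=2 -> matches Algorithms
  - enrollment 2 (Frank): course_id=2 -> matches Algorithms
  - enrollment 3 (Ivan): course_id=5 -> matches Databases
  - enrollment 4 (Carol): course_id=4 -> matches Programming
  - enrollment 5 (Beth): course_id=3 -> matches Algebra
  - enrollment 6 (Grace): course_id=NULL, no match -> dropped
  - enrollment 7 (Julia): course_id=4 -> matches Programming
  - enrollment 8 (Chris): course_id=5 -> matches Databases
So 1 of 8 rows is dropped.

SQL:
SELECT a.student, b.title AS course
FROM enrollments a
INNER JOIN courses b ON a.course_id = b.id

Result:
student | course     
--------+------------
Yara    | Algorithms 
Frank   | Algorithms 
Ivan    | Databases  
Carol   | Programming
Beth    | Algebra    
Julia   | Programming
Chris   | Databases  


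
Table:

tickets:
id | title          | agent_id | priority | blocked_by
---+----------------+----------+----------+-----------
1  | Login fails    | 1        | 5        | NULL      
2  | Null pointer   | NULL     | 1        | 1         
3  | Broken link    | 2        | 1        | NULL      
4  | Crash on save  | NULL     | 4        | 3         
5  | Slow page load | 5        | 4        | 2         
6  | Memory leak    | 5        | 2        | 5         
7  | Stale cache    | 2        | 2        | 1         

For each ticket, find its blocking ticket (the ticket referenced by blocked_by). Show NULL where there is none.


This is a self-join: tickets is joined to a second copy of itself, matching each row's blocked_by to another row's id. Use LEFT JOIN so rows with blocked_by=NULL are kept.
  - ticket 1 (Login fails): blocked_by=NULL -> NULL
  - ticket 2 (Null pointer): blocked_by=1 -> Login fails
  - ticket 3 (Broken link): blocked_by=NULL -> NULL
  - ticket 4 (Crash on save): blocked_by=3 -> Broken link
  - ticket 5 (Slow page load): blocked_by=2 -> Null pointer
  - ticket 6 (Memory leak): blocked_by=5 -> Slow page load
  - ticket 7 (Stale cache): blocked_by=1 -> Login fails

SQL:
SELECT a.title AS item, b.title AS blocked_by
FROM tickets a
LEFT JOIN tickets b ON a.blocked_by = b.id

Result:
item           | blocked_by    
---------------+---------------
Login fails    | NULL          
Null pointer   | Login fails   
Broken link    | NULL          
Crash on save  | Broken link   
Slow page load | Null pointer  
Memory leak    | Slow page load
Stale cache    | Login fails   


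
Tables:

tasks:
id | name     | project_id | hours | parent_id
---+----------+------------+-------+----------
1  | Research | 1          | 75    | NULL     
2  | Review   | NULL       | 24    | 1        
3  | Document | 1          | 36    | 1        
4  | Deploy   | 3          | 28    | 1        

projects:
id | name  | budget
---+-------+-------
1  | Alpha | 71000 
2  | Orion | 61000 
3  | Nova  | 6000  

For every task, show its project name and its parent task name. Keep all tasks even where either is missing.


Two LEFT JOINs from the same base table tasks: one to projects via project_id, one to tasks itself via parent_id. Both are LEFT so every task is preserved.
Match against projects:
  - task 1 (Research): project_id=1 -> matches Alpha
  - task 2 (Review): project_id=NULL, no match -> kept with NULL
  - task 3 (Document): project_id=1 -> matches Alpha
  - task 4 (Deploy): project_id=3 -> matches Nova
Match against tasks (self):
  - task 1 (Research): parent_id=NULL -> NULL
  - task 2 (Review): parent_id=1 -> Research
  - task 3 (Document): parent_id=1 -> Research
  - task 4 (Deploy): parent_id=1 -> Research

SQL:
SELECT a.name, b.name AS project, c.name AS parent
FROM tasks a
LEFT JOIN projects b ON a.project_id = b.id
LEFT JOIN tasks c ON a.parent_id = c.id

Result:
name     | project | parent  
---------+---------+---------
Research | Alpha   | NULL    
Review   | NULL    | Research
Document | Alpha   | Research
Deploy   | Nova    | Research


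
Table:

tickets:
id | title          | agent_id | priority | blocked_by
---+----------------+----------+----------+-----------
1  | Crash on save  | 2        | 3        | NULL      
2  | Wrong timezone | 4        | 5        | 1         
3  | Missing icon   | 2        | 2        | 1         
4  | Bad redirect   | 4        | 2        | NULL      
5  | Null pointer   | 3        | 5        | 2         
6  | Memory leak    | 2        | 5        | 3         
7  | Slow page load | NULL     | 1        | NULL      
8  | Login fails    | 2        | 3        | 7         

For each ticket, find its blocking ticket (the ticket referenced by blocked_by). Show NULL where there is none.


This is a self-join: tickets is joined to a second copy of itself, matching each row's blocked_by to another row's id. Use LEFT JOIN so rows with blocked_by=NULL are kept.
  - ticket 1 (Crash on save): blocked_by=NULL -> NULL
  - ticket 2 (Wrong timezone): blocked_by=1 -> Crash on save
  - ticket 3 (Missing icon): blocked_by=1 -> Crash on save
  - ticket 4 (Bad redirect): blocked_by=NULL -> NULL
  - ticket 5 (Null pointer): blocked_by=2 -> Wrong timezone
  - ticket 6 (Memory leak): blocked_by=3 -> Missing icon
  - ticket 7 (Slow page load): blocked_by=NULL -> NULL
  - ticket 8 (Login fails): blocked_by=7 -> Slow page load

SQL:
SELECT a.title AS item, b.title AS blocked_by
FROM tickets a
LEFT JOIN tickets b ON a.blocked_by = b.id

Result:
item           | blocked_by    
---------------+---------------
Crash on save  | NULL          
Wrong timezone | Crash on save 
Missing icon   | Crash on save 
Bad redirect   | NULL          
Null pointer   | Wrong timezone
Memory leak    | Missing icon  
Slow page load | NULL          
Login fails    | Slow page load


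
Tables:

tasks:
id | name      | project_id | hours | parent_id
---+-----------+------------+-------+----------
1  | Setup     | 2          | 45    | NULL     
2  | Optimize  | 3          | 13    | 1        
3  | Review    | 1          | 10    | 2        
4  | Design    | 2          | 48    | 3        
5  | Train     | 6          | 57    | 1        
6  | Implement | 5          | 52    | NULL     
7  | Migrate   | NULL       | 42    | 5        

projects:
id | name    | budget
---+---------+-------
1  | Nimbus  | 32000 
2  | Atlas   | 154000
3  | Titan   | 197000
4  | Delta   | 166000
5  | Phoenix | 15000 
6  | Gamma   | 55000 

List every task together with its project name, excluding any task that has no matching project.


INNER JOIN keeps only tasks rows whose project_id matches an id in projects. Walk through each task:
  - task 1 (Setup): project_id=2 -> matches Atlas
  - task 2 (Optimize): project_id=3 -> matches Titan
  - task 3 (Review): project_id=1 -> matches Nimbus
  - task 4 (Design): project_id=2 -> matches Atlas
  - task 5 (Train): project_id=6 -> matches Gamma
  - task 6 (Implement): project_id=5 -> matches Phoenix
  - task 7 (Migrate): project_id=NULL, no match -> dropped
So 1 of 7 rows is dropped.

SQL:
SELECT a.name, b.name AS project
FROM tasks a
INNER JOIN projects b ON a.project_id = b.id

Result:
name      | project
----------+--------
Setup     | Atlas  
Optimize  | Titan  
Review    | Nimbus 
Design    | Atlas  
Train     | Gamma  
Implement | Phoenix


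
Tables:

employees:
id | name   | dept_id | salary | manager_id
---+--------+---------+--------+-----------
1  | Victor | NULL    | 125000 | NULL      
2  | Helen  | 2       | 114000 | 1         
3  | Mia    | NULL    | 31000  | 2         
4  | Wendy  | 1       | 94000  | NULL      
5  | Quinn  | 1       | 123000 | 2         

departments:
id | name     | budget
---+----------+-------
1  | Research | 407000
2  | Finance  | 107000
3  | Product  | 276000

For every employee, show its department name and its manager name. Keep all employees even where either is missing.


Two LEFT JOINs from the same base table employees: one to departments via dept_id, one to employees itself via manager_id. Both are LEFT so every employee is preserved.
Match against departments:
  - employee 1 (Victor): dept_id=NULL, no match -> kept with NULL
  - employee 2 (Helen): dept_id=2 -> matches Finance
  - employee 3 (Mia): dept_id=NULL, no match -> kept with NULL
  - employee 4 (Wendy): dept_id=1 -> matches Research
  - employee 5 (Quinn): dept_id=1 -> matches Research
Match against employees (self):
  - employee 1 (Victor): manager_id=NULL -> NULL
  - employee 2 (Helen): manager_id=1 -> Victor
  - employee 3 (Mia): manager_id=2 -> Helen
  - employee 4 (Wendy): manager_id=NULL -> NULL
  - employee 5 (Quinn): manager_id=2 -> Helen

SQL:
SELECT a.name, b.name AS department, c.name AS manager
FROM employees a
LEFT JOIN departments b ON a.dept_id = b.id
LEFT JOIN employees c ON a.manager_id = c.id

Result:
name   | department | manager
-------+------------+--------
Victor | NULL       | NULL   
Helen  | Finance    | Victor 
Mia    | NULL       | Helen  
Wendy  | Research   | NULL   
Quinn  | Research   | Helen  


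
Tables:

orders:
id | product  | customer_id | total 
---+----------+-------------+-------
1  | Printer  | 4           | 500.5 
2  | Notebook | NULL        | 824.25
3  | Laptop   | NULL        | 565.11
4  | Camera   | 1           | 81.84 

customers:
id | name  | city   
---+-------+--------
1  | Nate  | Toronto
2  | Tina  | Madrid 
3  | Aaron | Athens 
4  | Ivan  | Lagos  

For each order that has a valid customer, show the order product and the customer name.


INNER JOIN keeps only orders rows whose customer_id matches an id in customers. Walk through each order:
  - order 1 (Printer): customer_id=4 -> matches Ivan
  - order 2 (Notebook): customer_id=NULL, no match -> dropped
  - order 3 (Laptop): customer_id=NULL, no match -> dropped
  - order 4 (Camera): customer_id=1 -> matches Nate
So 2 of 4 rows are dropped.

SQL:
SELECT a.product, b.name AS customer
FROM orders a
INNER JOIN customers b ON a.customer_id = b.id

Result:
product | customer
--------+---------
Printer | Ivan    
Camera  | Nate    


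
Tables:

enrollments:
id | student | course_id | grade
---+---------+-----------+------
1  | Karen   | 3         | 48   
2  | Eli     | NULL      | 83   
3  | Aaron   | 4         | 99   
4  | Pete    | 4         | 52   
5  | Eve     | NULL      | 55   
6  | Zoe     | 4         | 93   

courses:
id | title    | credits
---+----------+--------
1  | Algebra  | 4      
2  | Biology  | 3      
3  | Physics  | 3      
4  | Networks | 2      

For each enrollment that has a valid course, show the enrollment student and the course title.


INNER JOIN keeps only enrollments rows whose course_id matches an id in courses. Walk through each enrollment:
  - enrollment 1 (Karen): course_id=3 -> matches Physics
  - enrollment 2 (Eli): course_id=NULL, no match -> dropped
  - enrollment 3 (Aaron): course_id=4 -> matches Networks
  - enrollment 4 (Pete): course_id=4 -> matches Networks
  - enrollment 5 (Eve): course_id=NULL, no match -> dropped
  - enrollment 6 (Zoe): course_id=4 -> matches Networks
So 2 of 6 rows are dropped.

SQL:
SELECT a.student, b.title AS course
FROM enrollments a
INNER JOIN courses b ON a.course_id = b.id

Result:
student | course  
--------+---------
Karen   | Physics 
Aaron   | Networks
Pete    | Networks
Zoe     | Networks


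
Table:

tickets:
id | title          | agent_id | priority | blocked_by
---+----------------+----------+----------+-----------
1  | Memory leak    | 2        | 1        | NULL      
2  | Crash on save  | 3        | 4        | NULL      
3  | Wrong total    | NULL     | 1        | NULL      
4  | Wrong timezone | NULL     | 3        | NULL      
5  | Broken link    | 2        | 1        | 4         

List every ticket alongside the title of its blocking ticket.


This is a self-join: tickets is joined to a second copy of itself, matching each row's blocked_by to another row's id. Use LEFT JOIN so rows with blocked_by=NULL are kept.
  - ticket 1 (Memory leak): blocked_by=NULL -> NULL
  - ticket 2 (Crash on save): blocked_by=NULL -> NULL
  - ticket 3 (Wrong total): blocked_by=NULL -> NULL
  - ticket 4 (Wrong timezone): blocked_by=NULL -> NULL
  - ticket 5 (Broken link): blocked_by=4 -> Wrong timezone

SQL:
SELECT a.title AS item, b.title AS blocked_by
FROM tickets a
LEFT JOIN tickets b ON a.blocked_by = b.id

Result:
item           | blocked_by    
---------------+---------------
Memory leak    | NULL          
Crash on save  | NULL          
Wrong total    | NULL          
Wrong timezone | NULL          
Broken link    | Wrong timezone


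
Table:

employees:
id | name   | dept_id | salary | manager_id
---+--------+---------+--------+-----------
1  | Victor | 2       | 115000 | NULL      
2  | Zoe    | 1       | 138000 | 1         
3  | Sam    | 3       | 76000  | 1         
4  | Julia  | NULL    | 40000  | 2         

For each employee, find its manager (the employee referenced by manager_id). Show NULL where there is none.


This is a self-join: employees is joined to a second copy of itself, matching each row's manager_id to another row's id. Use LEFT JOIN so rows with manager_id=NULL are kept.
  - employee 1 (Victor): manager_id=NULL -> NULL
  - employee 2 (Zoe): manager_id=1 -> Victor
  - employee 3 (Sam): manager_id=1 -> Victor
  - employee 4 (Julia): manager_id=2 -> Zoe

SQL:
SELECT a.name AS item, b.name AS manager
FROM employees a
LEFT JOIN employees b ON a.manager_id = b.id

Result:
item   | manager
-------+--------
Victor | NULL   
Zoe    | Victor 
Sam    | Victor 
Julia  | Zoe    


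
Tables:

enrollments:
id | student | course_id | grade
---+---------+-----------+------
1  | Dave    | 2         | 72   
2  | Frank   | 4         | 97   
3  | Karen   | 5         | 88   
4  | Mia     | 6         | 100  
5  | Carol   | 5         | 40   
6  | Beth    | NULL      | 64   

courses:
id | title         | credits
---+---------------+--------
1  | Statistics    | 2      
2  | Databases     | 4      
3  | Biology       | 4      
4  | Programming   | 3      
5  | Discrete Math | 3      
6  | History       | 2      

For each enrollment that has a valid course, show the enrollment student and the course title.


INNER JOIN keeps only enrollments rows whose course_id matches an id in courses. Walk through each enrollment:
  - enrollment 1 (Dave): course_id=2 -> matches Databases
  - enrollment 2 (Frank): course_id=4 -> matches Programming
  - enrollment 3 (Karen): course_id=5 -> matches Discrete Math
  - enrollment 4 (Mia): course_id=6 -> matches History
  - enrollment 5 (Carol): course_id=5 -> matches Discrete Math
  - enrollment 6 (Beth): course_id=NULL, no match -> dropped
So 1 of 6 rows is dropped.

SQL:
SELECT a.student, b.title AS course
FROM enrollments a
INNER JOIN courses b ON a.course_id = b.id

Result:
student | course       
--------+--------------
Dave    | Databases    
Frank   | Programming  
Karen   | Discrete Math
Mia     | History      
Carol   | Discrete Math


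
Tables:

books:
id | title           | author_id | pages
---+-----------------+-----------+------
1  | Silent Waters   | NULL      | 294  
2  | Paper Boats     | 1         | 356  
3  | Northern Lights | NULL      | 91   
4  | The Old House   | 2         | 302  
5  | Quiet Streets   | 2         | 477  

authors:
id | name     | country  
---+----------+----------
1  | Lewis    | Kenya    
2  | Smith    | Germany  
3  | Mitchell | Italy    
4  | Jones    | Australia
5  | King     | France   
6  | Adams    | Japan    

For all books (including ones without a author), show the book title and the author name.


LEFT JOIN keeps every row from books (the left table); where author_id has no match in authors, the author columns become NULL. Walk through each book:
  - book 1 (Silent Waters): author_id=NULL, no match -> kept with NULL
  - book 2 (Paper Boats): author_id=1 -> matches Lewis
  - book 3 (Northern Lights): author_id=NULL, no match -> kept with NULL
  - book 4 (The Old House): author_id=2 -> matches Smith
  - book 5 (Quiet Streets): author_id=2 -> matches Smith
All 5 rows appear; 2 have NULL author.

SQL:
SELECT a.title, b.name AS author
FROM books a
LEFT JOIN authors b ON a.author_id = b.id

Result:
title           | author
----------------+-------
Silent Waters   | NULL  
Paper Boats     | Lewis 
Northern Lights | NULL  
The Old House   | Smith 
Quiet Streets   | Smith 


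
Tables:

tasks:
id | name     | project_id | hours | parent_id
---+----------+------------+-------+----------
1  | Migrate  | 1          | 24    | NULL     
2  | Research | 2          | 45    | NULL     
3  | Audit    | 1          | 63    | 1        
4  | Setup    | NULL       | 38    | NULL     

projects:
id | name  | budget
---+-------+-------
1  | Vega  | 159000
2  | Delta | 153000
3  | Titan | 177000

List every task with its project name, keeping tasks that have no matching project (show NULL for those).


LEFT JOIN keeps every row from tasks (the left table); where project_id has no match in projects, the project columns become NULL. Walk through each task:
  - task 1 (Migrate): project_id=1 -> matches Vega
  - task 2 (Research): project_id=2 -> matches Delta
  - task 3 (Audit): project_id=1 -> matches Vega
  - task 4 (Setup): project_id=NULL, no match -> kept with NULL
All 4 rows appear; 1 has NULL project.

SQL:
SELECT a.name, b.name AS project
FROM tasks a
LEFT JOIN projects b ON a.project_id = b.id

Result:
name     | project
---------+--------
Migrate  | Vega   
Research | Delta  
Audit    | Vega   
Setup    | NULL   


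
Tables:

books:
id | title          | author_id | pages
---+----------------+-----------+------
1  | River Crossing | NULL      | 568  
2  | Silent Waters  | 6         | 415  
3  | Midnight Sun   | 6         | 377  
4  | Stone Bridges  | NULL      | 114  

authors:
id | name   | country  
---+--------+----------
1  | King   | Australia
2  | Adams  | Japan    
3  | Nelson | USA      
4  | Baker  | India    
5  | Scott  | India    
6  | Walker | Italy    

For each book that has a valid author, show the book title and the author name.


INNER JOIN keeps only books rows whose author_id matches an id in authors. Walk through each book:
  - book 1 (River Crossing): author_id=NULL, no match -> dropped
  - book 2 (Silent Waters): author_id=6 -> matches Walker
  - book 3 (Midnight Sun): author_id=6 -> matches Walker
  - book 4 (Stone Bridges): author_id=NULL, no match -> dropped
So 2 of 4 rows are dropped.

SQL:
SELECT a.title, b.name AS author
FROM books a
INNER JOIN authors b ON a.author_id = b.id

Result:
title         | author
--------------+-------
Silent Waters | Walker
Midnight Sun  | Walker


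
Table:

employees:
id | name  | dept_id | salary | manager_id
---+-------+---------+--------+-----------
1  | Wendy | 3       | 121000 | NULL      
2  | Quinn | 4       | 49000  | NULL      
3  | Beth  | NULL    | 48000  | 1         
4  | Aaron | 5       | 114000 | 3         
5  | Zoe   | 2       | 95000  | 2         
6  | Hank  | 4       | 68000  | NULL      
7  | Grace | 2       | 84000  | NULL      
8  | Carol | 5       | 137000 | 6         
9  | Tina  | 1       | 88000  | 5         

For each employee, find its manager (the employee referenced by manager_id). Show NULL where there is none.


This is a self-join: employees is joined to a second copy of itself, matching each row's manager_id to another row's id. Use LEFT JOIN so rows with manager_id=NULL are kept.
  - employee 1 (Wendy): manager_id=NULL -> NULL
  - employee 2 (Quinn): manager_id=NULL -> NULL
  - employee 3 (Beth): manager_id=1 -> Wendy
  - employee 4 (Aaron): manager_id=3 -> Beth
  - employee 5 (Zoe): manager_id=2 -> Quinn
  - employee 6 (Hank): manager_id=NULL -> NULL
  - employee 7 (Grace): manager_id=NULL -> NULL
  - employee 8 (Carol): manager_id=6 -> Hank
  - employee 9 (Tina): manager_id=5 -> Zoe

SQL:
SELECT a.name AS item, b.name AS manager
FROM employees a
LEFT JOIN employees b ON a.manager_id = b.id

Result:
item  | manager
------+--------
Wendy | NULL   
Quinn | NULL   
Beth  | Wendy  
Aaron | Beth   
Zoe   | Quinn  
Hank  | NULL   
Grace | NULL   
Carol | Hank   
Tina  | Zoe    


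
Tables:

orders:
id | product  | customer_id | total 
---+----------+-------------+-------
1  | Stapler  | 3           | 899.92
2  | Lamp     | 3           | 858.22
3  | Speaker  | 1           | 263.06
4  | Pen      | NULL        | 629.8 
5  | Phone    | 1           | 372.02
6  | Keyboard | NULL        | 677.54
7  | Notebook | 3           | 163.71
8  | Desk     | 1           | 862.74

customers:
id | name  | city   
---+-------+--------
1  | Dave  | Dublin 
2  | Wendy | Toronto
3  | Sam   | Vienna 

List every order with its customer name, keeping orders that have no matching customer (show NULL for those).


LEFT JOIN keeps every row from orders (the left table); where customer_id has no match in customers, the customer columns become NULL. Walk through each order:
  - order 1 (Stapler): customer_id=3 -> matches Sam
  - order 2 (Lamp): customer_id=3 -> matches Sam
  - order 3 (Speaker): customer_id=1 -> matches Dave
  - order 4 (Pen): customer_id=NULL, no match -> kept with NULL
  - order 5 (Phone): customer_id=1 -> matches Dave
  - order 6 (Keyboard): customer_id=NULL, no match -> kept with NULL
  - order 7 (Notebook): customer_id=3 -> matches Sam
  - order 8 (Desk): customer_id=1 -> matches Dave
All 8 rows appear; 2 have NULL customer.

SQL:
SELECT a.product, b.name AS customer
FROM orders a
LEFT JOIN customers b ON a.customer_id = b.id

Result:
product  | customer
---------+---------
Stapler  | Sam     
Lamp     | Sam     
Speaker  | Dave    
Pen      | NULL    
Phone    | Dave    
Keyboard | NULL    
Notebook | Sam     
Desk     | Dave    


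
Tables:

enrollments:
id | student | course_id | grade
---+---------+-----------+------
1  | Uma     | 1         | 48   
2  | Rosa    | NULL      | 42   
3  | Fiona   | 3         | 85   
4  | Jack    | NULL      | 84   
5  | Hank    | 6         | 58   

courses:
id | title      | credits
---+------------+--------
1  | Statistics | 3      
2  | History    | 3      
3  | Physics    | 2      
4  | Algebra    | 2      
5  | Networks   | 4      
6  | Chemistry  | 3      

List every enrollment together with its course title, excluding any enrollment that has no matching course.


INNER JOIN keeps only enrollments rows whose course_id matches an id in courses. Walk through each enrollment:
  - enrollment 1 (Uma): course_id=1 -> matches Statistics
  - enrollment 2 (Rosa): course_id=NULL, no match -> dropped
  - enrollment 3 (Fiona): course_id=3 -> matches Physics
  - enrollment 4 (Jack): course_id=NULL, no match -> dropped
  - enrollment 5 (Hank): course_id=6 -> matches Chemistry
So 2 of 5 rows are dropped.

SQL:
SELECT a.student, b.title AS course
FROM enrollments a
INNER JOIN courses b ON a.course_id = b.id

Result:
student | course    
--------+-----------
Uma     | Statistics
Fiona   | Physics   
Hank    | Chemistry 


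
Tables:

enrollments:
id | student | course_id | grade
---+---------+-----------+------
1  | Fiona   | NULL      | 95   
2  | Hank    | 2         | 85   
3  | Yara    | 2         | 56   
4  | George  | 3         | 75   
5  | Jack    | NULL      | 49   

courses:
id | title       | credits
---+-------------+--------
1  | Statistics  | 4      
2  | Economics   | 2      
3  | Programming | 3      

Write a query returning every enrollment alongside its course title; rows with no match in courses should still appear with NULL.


LEFT JOIN keeps every row from enrollments (the left table); where course_id has no match in courses, the course columns become NULL. Walk through each enrollment:
  - enrollment 1 (Fiona): course_id=NULL, no match -> kept with NULL
  - enrollment 2 (Hank): course_id=2 -> matches Economics
  - enrollment 3 (Yara): course_id=2 -> matches Economics
  - enrollment 4 (George): course_id=3 -> matches Programming
  - enrollment 5 (Jack): course_id=NULL, no match -> kept with NULL
All 5 rows appear; 2 have NULL course.

SQL:
SELECT a.student, b.title AS course
FROM enrollments a
LEFT JOIN courses b ON a.course_id = b.id

Result:
student | course     
--------+------------
Fiona   | NULL       
Hank    | Economics  
Yara    | Economics  
George  | Programming
Jack    | NULL       


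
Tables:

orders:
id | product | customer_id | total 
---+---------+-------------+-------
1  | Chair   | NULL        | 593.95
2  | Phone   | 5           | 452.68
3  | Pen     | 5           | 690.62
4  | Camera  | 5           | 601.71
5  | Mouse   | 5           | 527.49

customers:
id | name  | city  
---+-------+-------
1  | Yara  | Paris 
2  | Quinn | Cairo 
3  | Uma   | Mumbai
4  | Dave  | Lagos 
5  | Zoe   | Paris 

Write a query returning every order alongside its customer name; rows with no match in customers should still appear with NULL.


LEFT JOIN keeps every row from orders (the left table); where customer_id has no match in customers, the customer columns become NULL. Walk through each order:
  - order 1 (Chair): customer_id=NULL, no match -> kept with NULL
  - order 2 (Phone): customer_id=5 -> matches Zoe
  - order 3 (Pen): customer_id=5 -> matches Zoe
  - order 4 (Camera): customer_id=5 -> matches Zoe
  - order 5 (Mouse): customer_id=5 -> matches Zoe
All 5 rows appear; 1 has NULL customer.

SQL:
SELECT a.product, b.name AS customer
FROM orders a
LEFT JOIN customers b ON a.customer_id = b.id

Result:
product | customer
--------+---------
Chair   | NULL    
Phone   | Zoe     
Pen     | Zoe     
Camera  | Zoe     
Mouse   | Zoe     


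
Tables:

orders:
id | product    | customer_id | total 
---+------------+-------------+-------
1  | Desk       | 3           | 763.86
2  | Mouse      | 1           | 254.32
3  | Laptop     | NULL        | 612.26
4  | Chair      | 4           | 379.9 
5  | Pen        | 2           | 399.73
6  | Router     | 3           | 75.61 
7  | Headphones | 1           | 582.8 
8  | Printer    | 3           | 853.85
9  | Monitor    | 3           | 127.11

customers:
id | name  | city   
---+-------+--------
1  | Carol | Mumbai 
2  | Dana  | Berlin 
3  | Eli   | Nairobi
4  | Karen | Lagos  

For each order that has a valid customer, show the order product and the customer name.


INNER JOIN keeps only orders rows whose customer_id matches an id in customers. Walk through each order:
  - order 1 (Desk): customer_id=3 -> matches Eli
  - order 2 (Mouse): customer_id=1 -> matches Carol
  - order 3 (Laptop): customer_id=NULL, no match -> dropped
  - order 4 (Chair): customer_id=4 -> matches Karen
  - order 5 (Pen): customer_id=2 -> matches Dana
  - order 6 (Router): customer_id=3 -> matches Eli
  - order 7 (Headphones): customer_id=1 -> matches Carol
  - order 8 (Printer): customer_id=3 -> matches Eli
  - order 9 (Monitor): customer_id=3 -> matches Eli
So 1 of 9 rows is dropped.

SQL:
SELECT a.product, b.name AS customer
FROM orders a
INNER JOIN customers b ON a.customer_id = b.id

Result:
product    | customer
-----------+---------
Desk       | Eli     
Mouse      | Carol   
Chair      | Karen   
Pen        | Dana    
Router     | Eli     
Headphones | Carol   
Printer    | Eli     
Monitor    | Eli     


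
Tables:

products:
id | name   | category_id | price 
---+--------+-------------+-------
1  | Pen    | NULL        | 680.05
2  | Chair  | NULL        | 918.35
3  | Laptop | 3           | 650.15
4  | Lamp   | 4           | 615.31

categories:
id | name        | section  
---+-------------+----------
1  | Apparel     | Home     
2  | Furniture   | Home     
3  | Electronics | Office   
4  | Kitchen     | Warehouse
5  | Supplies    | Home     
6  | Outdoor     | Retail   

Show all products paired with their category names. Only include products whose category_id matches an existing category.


INNER JOIN keeps only products rows whose category_id matches an id in categories. Walk through each product:
  - product 1 (Pen): category_id=NULL, no match -> dropped
  - product 2 (Chair): category_id=NULL, no match -> dropped
  - product 3 (Laptop): category_id=3 -> matches Electronics
  - product 4 (Lamp): category_id=4 -> matches Kitchen
So 2 of 4 rows are dropped.

SQL:
SELECT a.name, b.name AS category
FROM products a
INNER JOIN categories b ON a.category_id = b.id

Result:
name   | category   
-------+------------
Laptop | Electronics
Lamp   | Kitchen    


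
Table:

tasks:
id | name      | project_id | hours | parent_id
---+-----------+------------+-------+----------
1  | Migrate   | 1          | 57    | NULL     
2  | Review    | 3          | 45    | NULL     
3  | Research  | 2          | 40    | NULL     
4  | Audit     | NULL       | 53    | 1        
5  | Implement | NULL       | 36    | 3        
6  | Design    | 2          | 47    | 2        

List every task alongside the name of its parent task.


This is a self-join: tasks is joined to a second copy of itself, matching each row's parent_id to another row's id. Use LEFT JOIN so rows with parent_id=NULL are kept.
  - task 1 (Migrate): parent_id=NULL -> NULL
  - task 2 (Review): parent_id=NULL -> NULL
  - task 3 (Research): parent_id=NULL -> NULL
  - task 4 (Audit): parent_id=1 -> Migrate
  - task 5 (Implement): parent_id=3 -> Research
  - task 6 (Design): parent_id=2 -> Review

SQL:
SELECT a.name AS item, b.name AS parent
FROM tasks a
LEFT JOIN tasks b ON a.parent_id = b.id

Result:
item      | parent  
----------+---------
Migrate   | NULL    
Review    | NULL    
Research  | NULL    
Audit     | Migrate 
Implement | Research
Design    | Review  


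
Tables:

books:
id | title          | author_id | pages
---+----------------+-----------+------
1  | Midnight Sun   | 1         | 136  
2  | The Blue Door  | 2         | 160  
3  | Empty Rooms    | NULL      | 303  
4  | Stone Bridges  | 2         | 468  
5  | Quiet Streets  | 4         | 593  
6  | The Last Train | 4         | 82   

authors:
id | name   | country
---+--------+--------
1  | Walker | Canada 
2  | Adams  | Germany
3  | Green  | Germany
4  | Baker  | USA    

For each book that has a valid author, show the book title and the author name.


INNER JOIN keeps only books rows whose author_id matches an id in authors. Walk through each book:
  - book 1 (Midnight Sun): author_id=1 -> matches Walker
  - book 2 (The Blue Door): author_id=2 -> matches Adams
  - book 3 (Empty Rooms): author_id=NULL, no match -> dropped
  - book 4 (Stone Bridges): author_id=2 -> matches Adams
  - book 5 (Quiet Streets): author_id=4 -> matches Baker
  - book 6 (The Last Train): author_id=4 -> matches Baker
So 1 of 6 rows is dropped.

SQL:
SELECT a.title, b.name AS author
FROM books a
INNER JOIN authors b ON a.author_id = b.id

Result:
title          | author
---------------+-------
Midnight Sun   | Walker
The Blue Door  | Adams 
Stone Bridges  | Adams 
Quiet Streets  | Baker 
The Last Train | Baker 


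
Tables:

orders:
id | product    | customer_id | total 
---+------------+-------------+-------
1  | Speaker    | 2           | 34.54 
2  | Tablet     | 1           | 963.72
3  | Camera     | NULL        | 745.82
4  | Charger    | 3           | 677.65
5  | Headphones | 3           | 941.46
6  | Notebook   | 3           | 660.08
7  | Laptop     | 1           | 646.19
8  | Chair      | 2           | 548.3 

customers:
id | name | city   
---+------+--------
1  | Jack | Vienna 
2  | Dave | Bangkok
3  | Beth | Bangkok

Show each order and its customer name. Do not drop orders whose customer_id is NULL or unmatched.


LEFT JOIN keeps every row from orders (the left table); where customer_id has no match in customers, the customer columns become NULL. Walk through each order:
  - order 1 (Speaker): customer_id=2 -> matches Dave
  - order 2 (Tablet): customer_id=1 -> matches Jack
  - order 3 (Camera): customer_id=NULL, no match -> kept with NULL
  - order 4 (Charger): customer_id=3 -> matches Beth
  - order 5 (Headphones): customer_id=3 -> matches Beth
  - order 6 (Notebook): customer_id=3 -> matches Beth
  - order 7 (Laptop): customer_id=1 -> matches Jack
  - order 8 (Chair): customer_id=2 -> matches Dave
All 8 rows appear; 1 has NULL customer.

SQL:
SELECT a.product, b.name AS customer
FROM orders a
LEFT JOIN customers b ON a.customer_id = b.id

Result:
product    | customer
-----------+---------
Speaker    | Dave    
Tablet     | Jack    
Camera     | NULL    
Charger    | Beth    
Headphones | Beth    
Notebook   | Beth    
Laptop     | Jack    
Chair      | Dave    
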